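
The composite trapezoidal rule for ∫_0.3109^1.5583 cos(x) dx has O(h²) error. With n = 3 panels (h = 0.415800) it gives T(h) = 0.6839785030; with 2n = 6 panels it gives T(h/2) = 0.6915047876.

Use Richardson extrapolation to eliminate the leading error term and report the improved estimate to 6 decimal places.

r = 2: numerator weight 4, denominator 3.
2^2 × A(h/2) = 2.7660191504; minus A(h) gives 2.0820406474.
Denominator 4 − 1 = 3.
Extrapolated: 2.0820406474 / 3 = 0.6940135491

0.694014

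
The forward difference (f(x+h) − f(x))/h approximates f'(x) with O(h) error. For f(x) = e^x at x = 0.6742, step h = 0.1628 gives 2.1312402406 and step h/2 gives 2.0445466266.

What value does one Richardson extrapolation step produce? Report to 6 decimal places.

r = 1: numerator weight 2, denominator 1.
Weighted: 4.0890932532 − 2.1312402406 = 1.9578530126
Denominator 2 − 1 = 1.
(2·2.0445466266 − 2.1312402406)/(2 − 1) = 1.9578530126
Gap between inputs: 8.669e-02; correction applied: −0.0866936140.

1.957853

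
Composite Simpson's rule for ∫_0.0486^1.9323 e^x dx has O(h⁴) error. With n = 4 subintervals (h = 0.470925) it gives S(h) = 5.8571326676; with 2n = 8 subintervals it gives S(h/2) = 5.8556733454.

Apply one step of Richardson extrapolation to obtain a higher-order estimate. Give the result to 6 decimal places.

5.855576

The method has order 4: 2^4 = 16.
Numerator 16*A(h/2) − A(h) = 16*5.8556733454 − 5.8571326676 = 87.8336408588
Divide by 2^4 − 1 = 15.
87.8336408588 ÷ 15 = 5.8555760573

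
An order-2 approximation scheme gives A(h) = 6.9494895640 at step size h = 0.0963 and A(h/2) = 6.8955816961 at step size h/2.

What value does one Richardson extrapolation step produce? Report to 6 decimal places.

Order 2 gives 2^r = 4 and 2^r − 1 = 3.
4 × 6.8955816961 − 6.9494895640 = 20.6328372204
Denominator 4 − 1 = 3.
Extrapolated: 20.6328372204 / 3 = 6.8776124068

6.877612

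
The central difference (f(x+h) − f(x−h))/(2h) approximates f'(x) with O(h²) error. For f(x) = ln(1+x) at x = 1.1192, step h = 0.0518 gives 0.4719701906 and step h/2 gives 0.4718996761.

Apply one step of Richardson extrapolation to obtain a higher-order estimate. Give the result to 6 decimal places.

0.471876

r = 2: numerator weight 4, denominator 3.
Numerator 4×A(h/2) − A(h) = 4×0.4718996761 − 0.4719701906 = 1.4156285138
Denominator 4 − 1 = 3.
So the Richardson estimate is 0.4718761713.
Gap between inputs: 7.051e-05; correction applied: −0.0000235048.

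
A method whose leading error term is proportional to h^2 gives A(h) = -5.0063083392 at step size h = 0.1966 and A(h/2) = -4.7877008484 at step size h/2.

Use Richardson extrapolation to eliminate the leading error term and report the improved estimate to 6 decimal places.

-4.714832

With r = 2 the leading error scales as h^2, so the weight is 2^2 = 4.
4 × (-4.7877008484) = -19.1508033936; subtract (-5.0063083392) → -14.1444950544
Divide by 2^2 − 1 = 3.
(-14.1444950544) ÷ 3 = -4.7148316848
Gap between inputs: 2.186e-01; correction applied: +0.0728691636.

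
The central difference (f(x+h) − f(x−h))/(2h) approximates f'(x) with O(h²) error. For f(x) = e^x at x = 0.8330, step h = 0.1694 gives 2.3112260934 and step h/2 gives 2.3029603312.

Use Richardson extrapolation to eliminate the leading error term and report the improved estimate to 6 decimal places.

2.300205

Order 2 gives 2^r = 4 and 2^r − 1 = 3.
2^2*A(h/2) = 9.2118413248; minus A(h) gives 6.9006152314.
6.9006152314 ÷ 3 = 2.3002050771
Shift from A(h/2): −0.0027552541.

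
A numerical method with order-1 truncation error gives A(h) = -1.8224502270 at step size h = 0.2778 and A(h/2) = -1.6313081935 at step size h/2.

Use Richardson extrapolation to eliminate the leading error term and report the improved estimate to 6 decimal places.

With r = 1 the leading error scales as h^1, so the weight is 2^1 = 2.
Weighted: (-3.2626163870) − (-1.8224502270) = -1.4401661600
(2 × (-1.6313081935) − (-1.8224502270))/(2 − 1) = -1.4401661600

-1.440166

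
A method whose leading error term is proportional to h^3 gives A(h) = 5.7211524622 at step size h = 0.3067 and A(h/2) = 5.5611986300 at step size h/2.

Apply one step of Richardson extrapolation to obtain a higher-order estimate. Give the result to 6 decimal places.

5.538348

Order 3 gives 2^r = 8 and 2^r − 1 = 7.
8·5.5611986300 − 5.7211524622 = 38.7684365778
R = 38.7684365778/7 = 5.5383480825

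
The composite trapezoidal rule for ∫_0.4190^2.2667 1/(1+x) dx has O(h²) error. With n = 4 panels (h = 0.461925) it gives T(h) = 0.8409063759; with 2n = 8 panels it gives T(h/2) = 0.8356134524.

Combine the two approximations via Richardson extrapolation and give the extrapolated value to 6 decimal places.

r = 2, so 2^r = 4.
2^2×A(h/2) = 3.3424538096; minus A(h) gives 2.5015474337.
Divide by 2^2 − 1 = 3.
Result: 0.8338491446
Correction |R − A(h/2)| = 1.764e-03; gap |A(h/2) − A(h)| = 5.293e-03.

0.833849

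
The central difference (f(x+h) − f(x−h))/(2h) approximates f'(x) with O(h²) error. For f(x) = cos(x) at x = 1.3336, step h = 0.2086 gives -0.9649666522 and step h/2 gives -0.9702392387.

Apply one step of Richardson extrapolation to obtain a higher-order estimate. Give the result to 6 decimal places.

-0.971997

Method order is 2; weight 2^2 = 4.
Weighted: (-3.8809569548) − (-0.9649666522) = -2.9159903026
Divide by 2^2 − 1 = 3.
So the Richardson estimate is -0.9719967675.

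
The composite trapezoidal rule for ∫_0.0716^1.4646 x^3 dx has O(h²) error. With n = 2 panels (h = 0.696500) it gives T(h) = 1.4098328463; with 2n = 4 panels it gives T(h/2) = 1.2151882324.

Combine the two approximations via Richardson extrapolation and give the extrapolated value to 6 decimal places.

1.150307

With r = 2 the leading error scales as h^2, so the weight is 2^2 = 4.
Numerator 4*A(h/2) − A(h) = 4*1.2151882324 − 1.4098328463 = 3.4509200833
(4*1.2151882324 − 1.4098328463)/(4 − 1) = 1.1503066944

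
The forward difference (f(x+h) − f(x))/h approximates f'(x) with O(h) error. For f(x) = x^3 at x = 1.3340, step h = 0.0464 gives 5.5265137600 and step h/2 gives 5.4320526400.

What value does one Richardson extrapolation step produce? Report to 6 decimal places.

Order 1 gives 2^r = 2 and 2^r − 1 = 1.
2·5.4320526400 = 10.8641052800; 10.8641052800 − 5.5265137600 = 5.3375915200
(2·5.4320526400 − 5.5265137600)/(2 − 1) = 5.3375915200
Correction |R − A(h/2)| = 9.446e-02; gap |A(h/2) − A(h)| = 9.446e-02.

5.337592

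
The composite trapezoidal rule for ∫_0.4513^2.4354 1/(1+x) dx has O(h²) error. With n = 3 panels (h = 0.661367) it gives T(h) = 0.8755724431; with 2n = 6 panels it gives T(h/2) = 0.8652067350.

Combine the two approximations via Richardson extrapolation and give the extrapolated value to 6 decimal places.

Leading term ∝ h^2; use weight 4 = 2^2.
A(h/2) − A(h) = 0.8652067350 − 0.8755724431 = -0.0103657081
Divide by 2^2 − 1 = 3: (-0.0103657081)/3 = -0.0034552360
R = A(h/2) + (A(h/2) − A(h))/3 = 0.8652067350 − 0.0034552360 = 0.8617514990

0.861751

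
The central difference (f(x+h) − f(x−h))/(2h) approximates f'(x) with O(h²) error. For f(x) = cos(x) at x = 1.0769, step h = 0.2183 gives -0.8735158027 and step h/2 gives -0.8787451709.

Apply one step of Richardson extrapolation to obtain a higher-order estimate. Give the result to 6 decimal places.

Leading term ∝ h^2; use weight 4 = 2^2.
A(h/2) − A(h) = -0.8787451709 − (-0.8735158027) = -0.0052293682
Divide by 2^2 − 1 = 3: (-0.0052293682)/3 = -0.0017431227
R = A(h/2) + (A(h/2) − A(h))/3 = -0.8787451709 − 0.0017431227 = -0.8804882936
Gap between inputs: 5.229e-03; correction applied: −0.0017431227.

-0.880488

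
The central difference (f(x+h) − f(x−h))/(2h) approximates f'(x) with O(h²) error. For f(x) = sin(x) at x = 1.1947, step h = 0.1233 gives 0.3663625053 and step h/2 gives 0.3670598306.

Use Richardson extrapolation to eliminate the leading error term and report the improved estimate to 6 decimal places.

0.367292

With r = 2 the leading error scales as h^2, so the weight is 2^2 = 4.
2^2×A(h/2) = 1.4682393224; minus A(h) gives 1.1018768171.
(4×0.3670598306 − 0.3663625053)/(4 − 1) = 0.3672922724
Gap between inputs: 6.973e-04; correction applied: +0.0002324418.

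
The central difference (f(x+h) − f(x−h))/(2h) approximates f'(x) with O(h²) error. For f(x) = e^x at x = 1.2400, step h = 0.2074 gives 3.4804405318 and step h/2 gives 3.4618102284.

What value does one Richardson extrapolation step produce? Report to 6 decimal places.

3.455600

Method order is 2; weight 2^2 = 4.
Difference of the inputs: 3.4618102284 − 3.4804405318 = -0.0186303034
Correction (A(h/2) − A(h))/(4 − 1) = (-0.0186303034)/3 = -0.0062101011
R = A(h/2) + (A(h/2) − A(h))/3 = 3.4618102284 − 0.0062101011 = 3.4556001273
Gap between inputs: 1.863e-02; correction applied: −0.0062101011.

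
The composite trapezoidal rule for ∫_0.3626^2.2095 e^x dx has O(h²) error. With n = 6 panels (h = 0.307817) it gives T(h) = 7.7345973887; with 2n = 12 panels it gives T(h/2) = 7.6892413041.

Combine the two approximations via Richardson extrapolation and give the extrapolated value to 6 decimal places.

r = 2, so 2^r = 4.
4×7.6892413041 = 30.7569652164; 30.7569652164 − 7.7345973887 = 23.0223678277
(4×7.6892413041 − 7.7345973887)/(4 − 1) = 7.6741226092

7.674123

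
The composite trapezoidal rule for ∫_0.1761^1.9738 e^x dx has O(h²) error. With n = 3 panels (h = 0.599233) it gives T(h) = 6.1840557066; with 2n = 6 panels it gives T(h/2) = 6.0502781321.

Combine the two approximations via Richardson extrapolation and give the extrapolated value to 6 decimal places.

Order 2 gives 2^r = 4 and 2^r − 1 = 3.
Top: 4(6.0502781321) − (6.1840557066) = 18.0170568218
Divide by 2^2 − 1 = 3.
18.0170568218 ÷ 3 = 6.0056856073

6.005686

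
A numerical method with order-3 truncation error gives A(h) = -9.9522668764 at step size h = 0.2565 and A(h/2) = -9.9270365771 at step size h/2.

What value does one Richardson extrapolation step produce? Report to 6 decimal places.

The method has order 3: 2^3 = 8.
A(h/2) − A(h) = -9.9270365771 − (-9.9522668764) = 0.0252302993
Correction (A(h/2) − A(h))/(8 − 1) = 0.0252302993/7 = 0.0036043285
R = A(h/2) + (A(h/2) − A(h))/7 = -9.9270365771 + 0.0036043285 = -9.9234322486
Correction |R − A(h/2)| = 3.604e-03; gap |A(h/2) − A(h)| = 2.523e-02.

-9.923432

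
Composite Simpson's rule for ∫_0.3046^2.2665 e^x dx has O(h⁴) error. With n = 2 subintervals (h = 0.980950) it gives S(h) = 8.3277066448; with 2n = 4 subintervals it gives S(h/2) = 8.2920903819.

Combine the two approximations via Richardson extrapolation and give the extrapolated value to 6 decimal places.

8.289716

Leading term ∝ h^4; use weight 16 = 2^4.
Numerator 16·A(h/2) − A(h) = 16·8.2920903819 − 8.3277066448 = 124.3457394656
Denominator 16 − 1 = 15.
124.3457394656 ÷ 15 = 8.2897159644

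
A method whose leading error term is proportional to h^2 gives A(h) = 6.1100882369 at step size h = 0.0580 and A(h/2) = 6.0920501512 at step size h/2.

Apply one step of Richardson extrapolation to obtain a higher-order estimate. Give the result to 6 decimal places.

With r = 2 the leading error scales as h^2, so the weight is 2^2 = 4.
Difference of the inputs: 6.0920501512 − 6.1100882369 = -0.0180380857
Divide by 2^2 − 1 = 3: (-0.0180380857)/3 = -0.0060126952
R = 6.0920501512 − 0.0060126952 = 6.0860374560
Gap between inputs: 1.804e-02; correction applied: −0.0060126952.

6.086037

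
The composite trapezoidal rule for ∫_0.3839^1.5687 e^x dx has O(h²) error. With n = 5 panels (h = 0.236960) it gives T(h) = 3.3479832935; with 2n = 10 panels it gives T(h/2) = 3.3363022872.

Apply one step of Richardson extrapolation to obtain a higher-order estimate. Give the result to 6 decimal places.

Method order is 2; weight 2^2 = 4.
4×3.3363022872 = 13.3452091488; 13.3452091488 − 3.3479832935 = 9.9972258553
9.9972258553 ÷ 3 = 3.3324086184

3.332409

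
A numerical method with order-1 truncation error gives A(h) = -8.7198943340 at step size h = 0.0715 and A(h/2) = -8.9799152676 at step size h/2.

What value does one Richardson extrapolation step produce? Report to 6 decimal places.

-9.239936

The method has order 1: 2^1 = 2.
Numerator 2·A(h/2) − A(h) = 2·(-8.9799152676) − (-8.7198943340) = -9.2399362012
Divide by 2^1 − 1 = 1.
(-9.2399362012) ÷ 1 = -9.2399362012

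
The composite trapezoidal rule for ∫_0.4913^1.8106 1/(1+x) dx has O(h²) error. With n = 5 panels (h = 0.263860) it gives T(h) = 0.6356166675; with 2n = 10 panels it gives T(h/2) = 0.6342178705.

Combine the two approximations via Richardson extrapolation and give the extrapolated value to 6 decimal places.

With r = 2 the leading error scales as h^2, so the weight is 2^2 = 4.
4·0.6342178705 − 0.6356166675 = 1.9012548145
R = 1.9012548145/3 = 0.6337516048

0.633752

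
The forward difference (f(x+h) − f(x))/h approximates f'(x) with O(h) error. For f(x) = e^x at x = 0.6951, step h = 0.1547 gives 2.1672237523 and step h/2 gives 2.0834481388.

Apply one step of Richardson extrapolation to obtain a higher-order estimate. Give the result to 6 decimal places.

The method has order 1: 2^1 = 2.
2^1·A(h/2) = 4.1668962776; minus A(h) gives 1.9996725253.
Divide by 2^1 − 1 = 1.
Extrapolated: 1.9996725253 / 1 = 1.9996725253

1.999673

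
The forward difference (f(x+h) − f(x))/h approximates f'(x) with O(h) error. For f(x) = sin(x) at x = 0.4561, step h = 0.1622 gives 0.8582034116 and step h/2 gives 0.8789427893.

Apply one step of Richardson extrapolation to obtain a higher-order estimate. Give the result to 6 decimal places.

0.899682

The method has order 1: 2^1 = 2.
2×0.8789427893 = 1.7578855786; subtract 0.8582034116 → 0.8996821670
R = 0.8996821670/1 = 0.8996821670
Gap between inputs: 2.074e-02; correction applied: +0.0207393777.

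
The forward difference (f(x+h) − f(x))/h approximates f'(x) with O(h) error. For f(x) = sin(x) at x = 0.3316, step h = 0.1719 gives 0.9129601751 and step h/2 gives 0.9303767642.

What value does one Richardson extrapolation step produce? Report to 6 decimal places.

The method has order 1: 2^1 = 2.
A(h/2) − A(h) = 0.9303767642 − 0.9129601751 = 0.0174165891
Divide by 2^1 − 1 = 1: 0.0174165891/1 = 0.0174165891
R = A(h/2) + (A(h/2) − A(h))/1 = 0.9303767642 + 0.0174165891 = 0.9477933533
Shift from A(h/2): +0.0174165891.

0.947793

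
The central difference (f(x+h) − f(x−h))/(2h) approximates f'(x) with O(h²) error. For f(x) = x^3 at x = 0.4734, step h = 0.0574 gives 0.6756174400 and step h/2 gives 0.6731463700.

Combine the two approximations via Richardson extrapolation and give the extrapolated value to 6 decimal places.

0.672323

With r = 2 the leading error scales as h^2, so the weight is 2^2 = 4.
4*0.6731463700 = 2.6925854800; subtract 0.6756174400 → 2.0169680400
(4*0.6731463700 − 0.6756174400)/(4 − 1) = 0.6723226800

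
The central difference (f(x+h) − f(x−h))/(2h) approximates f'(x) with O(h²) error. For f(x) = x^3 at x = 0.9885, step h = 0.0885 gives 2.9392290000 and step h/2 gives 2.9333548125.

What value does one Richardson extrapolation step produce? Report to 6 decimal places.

Leading term ∝ h^2; use weight 4 = 2^2.
2^2·A(h/2) = 11.7334192500; minus A(h) gives 8.7941902500.
Denominator 4 − 1 = 3.
8.7941902500 ÷ 3 = 2.9313967500
Gap between inputs: 5.874e-03; correction applied: −0.0019580625.

2.931397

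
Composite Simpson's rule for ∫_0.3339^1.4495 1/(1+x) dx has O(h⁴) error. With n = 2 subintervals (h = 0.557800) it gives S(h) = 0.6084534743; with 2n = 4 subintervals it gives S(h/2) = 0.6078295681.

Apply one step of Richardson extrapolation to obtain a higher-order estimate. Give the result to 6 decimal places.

0.607788

r = 4: numerator weight 16, denominator 15.
16×0.6078295681 − 0.6084534743 = 9.1168196153
Extrapolated: 9.1168196153 / 15 = 0.6077879744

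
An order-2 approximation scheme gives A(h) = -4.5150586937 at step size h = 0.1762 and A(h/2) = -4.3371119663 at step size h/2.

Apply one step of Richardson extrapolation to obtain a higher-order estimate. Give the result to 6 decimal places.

Method order is 2; weight 2^2 = 4.
4 × (-4.3371119663) − (-4.5150586937) = -12.8333891715
R = (-12.8333891715)/3 = -4.2777963905
Correction |R − A(h/2)| = 5.932e-02; gap |A(h/2) − A(h)| = 1.779e-01.

-4.277796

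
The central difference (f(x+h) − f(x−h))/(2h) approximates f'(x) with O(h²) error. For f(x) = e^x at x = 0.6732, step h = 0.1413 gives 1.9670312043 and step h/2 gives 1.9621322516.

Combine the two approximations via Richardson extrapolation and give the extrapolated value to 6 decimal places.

1.960499

Method order is 2; weight 2^2 = 4.
Difference of the inputs: 1.9621322516 − 1.9670312043 = -0.0048989527
Correction (A(h/2) − A(h))/(4 − 1) = (-0.0048989527)/3 = -0.0016329842
R = A(h/2) + (A(h/2) − A(h))/3 = 1.9621322516 − 0.0016329842 = 1.9604992674
Gap between inputs: 4.899e-03; correction applied: −0.0016329842.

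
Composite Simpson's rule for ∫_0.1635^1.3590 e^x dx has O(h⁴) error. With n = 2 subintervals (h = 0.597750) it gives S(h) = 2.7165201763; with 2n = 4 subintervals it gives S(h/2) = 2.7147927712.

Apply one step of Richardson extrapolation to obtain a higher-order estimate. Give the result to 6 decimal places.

Leading term ∝ h^4; use weight 16 = 2^4.
A(h/2) − A(h) = 2.7147927712 − 2.7165201763 = -0.0017274051
Divide by 2^4 − 1 = 15: (-0.0017274051)/15 = -0.0001151603
R = 2.7147927712 − 0.0001151603 = 2.7146776109
Gap between inputs: 1.727e-03; correction applied: −0.0001151603.

2.714678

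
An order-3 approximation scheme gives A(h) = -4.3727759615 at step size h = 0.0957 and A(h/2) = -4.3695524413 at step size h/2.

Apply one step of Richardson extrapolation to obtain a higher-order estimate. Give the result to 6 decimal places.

-4.369092

Error is O(h^3); halving h shrinks it by 2^3 = 8.
Top: 8(-4.3695524413) − (-4.3727759615) = -30.5836435689
Divide by 2^3 − 1 = 7.
(-30.5836435689) ÷ 7 = -4.3690919384
Correction |R − A(h/2)| = 4.605e-04; gap |A(h/2) − A(h)| = 3.224e-03.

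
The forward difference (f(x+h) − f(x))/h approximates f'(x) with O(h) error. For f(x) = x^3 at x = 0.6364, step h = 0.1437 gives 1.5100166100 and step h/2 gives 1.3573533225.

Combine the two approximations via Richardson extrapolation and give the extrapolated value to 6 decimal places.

1.204690

r = 1, so 2^r = 2.
Top: 2(1.3573533225) − (1.5100166100) = 1.2046900350
(2*1.3573533225 − 1.5100166100)/(2 − 1) = 1.2046900350
Correction |R − A(h/2)| = 1.527e-01; gap |A(h/2) − A(h)| = 1.527e-01.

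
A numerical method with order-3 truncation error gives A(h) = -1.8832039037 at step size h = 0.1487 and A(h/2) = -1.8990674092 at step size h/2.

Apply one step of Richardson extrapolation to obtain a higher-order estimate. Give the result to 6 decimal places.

r = 3, so 2^r = 8.
8·(-1.8990674092) = -15.1925392736; (-15.1925392736) − (-1.8832039037) = -13.3093353699
Divide by 2^3 − 1 = 7.
(-13.3093353699) ÷ 7 = -1.9013336243
Correction |R − A(h/2)| = 2.266e-03; gap |A(h/2) − A(h)| = 1.586e-02.

-1.901334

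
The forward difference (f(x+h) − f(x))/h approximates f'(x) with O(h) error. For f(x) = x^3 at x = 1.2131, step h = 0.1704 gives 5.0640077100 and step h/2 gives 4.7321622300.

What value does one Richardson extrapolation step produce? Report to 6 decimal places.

4.400317

r = 1: numerator weight 2, denominator 1.
2^1·A(h/2) = 9.4643244600; minus A(h) gives 4.4003167500.
4.4003167500 ÷ 1 = 4.4003167500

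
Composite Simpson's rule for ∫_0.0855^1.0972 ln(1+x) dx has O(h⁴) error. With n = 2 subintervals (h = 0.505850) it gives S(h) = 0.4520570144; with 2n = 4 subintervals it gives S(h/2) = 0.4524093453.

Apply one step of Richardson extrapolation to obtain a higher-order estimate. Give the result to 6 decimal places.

0.452433

Error is O(h^4); halving h shrinks it by 2^4 = 16.
2^4*A(h/2) = 7.2385495248; minus A(h) gives 6.7864925104.
(16*0.4524093453 − 0.4520570144)/(16 − 1) = 0.4524328340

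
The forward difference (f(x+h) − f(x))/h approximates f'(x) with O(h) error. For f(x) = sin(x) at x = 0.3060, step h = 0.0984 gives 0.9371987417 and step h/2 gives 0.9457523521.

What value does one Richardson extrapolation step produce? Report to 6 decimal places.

The method has order 1: 2^1 = 2.
Weighted: 1.8915047042 − 0.9371987417 = 0.9543059625
(2·0.9457523521 − 0.9371987417)/(2 − 1) = 0.9543059625
Correction |R − A(h/2)| = 8.554e-03; gap |A(h/2) − A(h)| = 8.554e-03.

0.954306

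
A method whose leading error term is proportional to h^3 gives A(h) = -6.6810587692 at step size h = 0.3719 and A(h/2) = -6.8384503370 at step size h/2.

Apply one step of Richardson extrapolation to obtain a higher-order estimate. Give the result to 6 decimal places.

-6.860935

r = 3, so 2^r = 8.
8 × (-6.8384503370) − (-6.6810587692) = -48.0265439268
(-48.0265439268) ÷ 7 = -6.8609348467
Gap between inputs: 1.574e-01; correction applied: −0.0224845097.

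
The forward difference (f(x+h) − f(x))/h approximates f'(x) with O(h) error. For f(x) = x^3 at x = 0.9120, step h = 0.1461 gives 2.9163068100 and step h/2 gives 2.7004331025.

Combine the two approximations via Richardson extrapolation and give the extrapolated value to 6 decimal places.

2.484559

Error is O(h^1); halving h shrinks it by 2^1 = 2.
A(h/2) − A(h) = 2.7004331025 − 2.9163068100 = -0.2158737075
Correction (A(h/2) − A(h))/(2 − 1) = (-0.2158737075)/1 = -0.2158737075
R = A(h/2) + (A(h/2) − A(h))/1 = 2.7004331025 − 0.2158737075 = 2.4845593950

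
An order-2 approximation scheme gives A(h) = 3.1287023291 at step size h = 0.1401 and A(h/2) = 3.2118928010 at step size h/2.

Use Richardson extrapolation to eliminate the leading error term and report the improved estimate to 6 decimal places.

3.239623

r = 2: numerator weight 4, denominator 3.
Top: 4(3.2118928010) − (3.1287023291) = 9.7188688749
9.7188688749 ÷ 3 = 3.2396229583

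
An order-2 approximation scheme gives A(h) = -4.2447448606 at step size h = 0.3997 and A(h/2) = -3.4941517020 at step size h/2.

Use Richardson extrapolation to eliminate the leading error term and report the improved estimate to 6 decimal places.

-3.243954

With r = 2 the leading error scales as h^2, so the weight is 2^2 = 4.
4·(-3.4941517020) = -13.9766068080; subtract (-4.2447448606) → -9.7318619474
Divide by 2^2 − 1 = 3.
Extrapolated: (-9.7318619474) / 3 = -3.2439539825
Gap between inputs: 7.506e-01; correction applied: +0.2501977195.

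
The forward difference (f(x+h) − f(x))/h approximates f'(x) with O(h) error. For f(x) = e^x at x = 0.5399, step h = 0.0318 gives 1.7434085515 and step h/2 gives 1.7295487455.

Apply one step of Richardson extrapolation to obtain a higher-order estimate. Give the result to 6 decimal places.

With r = 1 the leading error scales as h^1, so the weight is 2^1 = 2.
Numerator 2×A(h/2) − A(h) = 2×1.7295487455 − 1.7434085515 = 1.7156889395
Extrapolated: 1.7156889395 / 1 = 1.7156889395

1.715689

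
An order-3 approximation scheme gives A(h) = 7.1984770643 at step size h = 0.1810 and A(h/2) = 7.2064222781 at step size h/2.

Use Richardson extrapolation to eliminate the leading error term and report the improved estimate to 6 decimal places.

With r = 3 the leading error scales as h^3, so the weight is 2^3 = 8.
Weighted: 57.6513782248 − 7.1984770643 = 50.4529011605
50.4529011605 ÷ 7 = 7.2075573086

7.207557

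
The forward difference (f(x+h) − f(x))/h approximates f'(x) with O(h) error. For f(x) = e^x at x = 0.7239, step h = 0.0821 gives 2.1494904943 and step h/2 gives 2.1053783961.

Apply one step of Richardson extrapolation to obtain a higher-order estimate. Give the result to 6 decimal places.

The method has order 1: 2^1 = 2.
2·2.1053783961 = 4.2107567922; subtract 2.1494904943 → 2.0612662979
(2·2.1053783961 − 2.1494904943)/(2 − 1) = 2.0612662979
Correction |R − A(h/2)| = 4.411e-02; gap |A(h/2) − A(h)| = 4.411e-02.

2.061266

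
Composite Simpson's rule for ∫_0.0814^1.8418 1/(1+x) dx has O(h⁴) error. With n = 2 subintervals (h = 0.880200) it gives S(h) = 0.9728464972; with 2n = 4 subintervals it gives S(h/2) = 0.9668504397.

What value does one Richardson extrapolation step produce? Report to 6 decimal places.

The method has order 4: 2^4 = 16.
2^4*A(h/2) = 15.4696070352; minus A(h) gives 14.4967605380.
(16*0.9668504397 − 0.9728464972)/(16 − 1) = 0.9664507025
Shift from A(h/2): −0.0003997372.

0.966451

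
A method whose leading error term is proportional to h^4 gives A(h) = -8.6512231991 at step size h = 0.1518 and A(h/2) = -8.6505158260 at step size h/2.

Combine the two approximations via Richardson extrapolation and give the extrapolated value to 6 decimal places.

-8.650469

r = 4, so 2^r = 16.
16*(-8.6505158260) = -138.4082532160; (-138.4082532160) − (-8.6512231991) = -129.7570300169
(16*(-8.6505158260) − (-8.6512231991))/(16 − 1) = -8.6504686678
Gap between inputs: 7.074e-04; correction applied: +0.0000471582.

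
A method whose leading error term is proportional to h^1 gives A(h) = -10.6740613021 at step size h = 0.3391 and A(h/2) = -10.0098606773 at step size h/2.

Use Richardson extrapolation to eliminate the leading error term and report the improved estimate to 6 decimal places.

Order 1 gives 2^r = 2 and 2^r − 1 = 1.
Weighted: (-20.0197213546) − (-10.6740613021) = -9.3456600525
Denominator 2 − 1 = 1.
Result: -9.3456600525
Correction |R − A(h/2)| = 6.642e-01; gap |A(h/2) − A(h)| = 6.642e-01.

-9.345660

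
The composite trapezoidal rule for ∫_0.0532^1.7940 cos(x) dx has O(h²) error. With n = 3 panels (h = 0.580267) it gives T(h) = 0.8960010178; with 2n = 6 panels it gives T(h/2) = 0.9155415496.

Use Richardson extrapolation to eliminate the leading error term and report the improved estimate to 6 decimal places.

Method order is 2; weight 2^2 = 4.
A(h/2) − A(h) = 0.9155415496 − 0.8960010178 = 0.0195405318
Correction (A(h/2) − A(h))/(4 − 1) = 0.0195405318/3 = 0.0065135106
R = 0.9155415496 + 0.0065135106 = 0.9220550602

0.922055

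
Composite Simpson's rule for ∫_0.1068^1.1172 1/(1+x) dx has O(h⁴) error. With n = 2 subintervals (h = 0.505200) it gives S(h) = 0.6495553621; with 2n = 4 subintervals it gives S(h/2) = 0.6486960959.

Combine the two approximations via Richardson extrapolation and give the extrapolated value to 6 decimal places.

0.648639

The method has order 4: 2^4 = 16.
16·0.6486960959 = 10.3791375344; subtract 0.6495553621 → 9.7295821723
(16·0.6486960959 − 0.6495553621)/(16 − 1) = 0.6486388115
Shift from A(h/2): −0.0000572844.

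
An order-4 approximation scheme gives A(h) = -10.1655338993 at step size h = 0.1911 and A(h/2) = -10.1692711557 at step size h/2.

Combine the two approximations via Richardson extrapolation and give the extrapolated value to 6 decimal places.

The method has order 4: 2^4 = 16.
16 × (-10.1692711557) = -162.7083384912; subtract (-10.1655338993) → -152.5428045919
(-152.5428045919) ÷ 15 = -10.1695203061

-10.169520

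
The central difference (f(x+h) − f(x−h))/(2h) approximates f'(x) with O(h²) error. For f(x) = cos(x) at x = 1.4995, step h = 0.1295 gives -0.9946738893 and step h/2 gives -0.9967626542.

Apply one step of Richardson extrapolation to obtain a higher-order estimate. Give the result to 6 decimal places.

-0.997459

r = 2, so 2^r = 4.
4 × (-0.9967626542) = -3.9870506168; subtract (-0.9946738893) → -2.9923767275
Divide by 2^2 − 1 = 3.
Result: -0.9974589092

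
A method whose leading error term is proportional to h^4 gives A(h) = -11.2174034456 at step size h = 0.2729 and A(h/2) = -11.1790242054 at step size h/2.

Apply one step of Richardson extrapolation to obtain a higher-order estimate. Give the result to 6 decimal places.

-11.176466

Error is O(h^4); halving h shrinks it by 2^4 = 16.
Top: 16(-11.1790242054) − (-11.2174034456) = -167.6469838408
Extrapolated: (-167.6469838408) / 15 = -11.1764655894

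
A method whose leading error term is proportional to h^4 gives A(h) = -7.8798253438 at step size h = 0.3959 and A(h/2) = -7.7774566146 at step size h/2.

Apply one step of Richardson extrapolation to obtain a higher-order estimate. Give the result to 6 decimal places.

Order 4 gives 2^r = 16 and 2^r − 1 = 15.
16·(-7.7774566146) − (-7.8798253438) = -116.5594804898
Divide by 2^4 − 1 = 15.
(16·(-7.7774566146) − (-7.8798253438))/(16 − 1) = -7.7706320327

-7.770632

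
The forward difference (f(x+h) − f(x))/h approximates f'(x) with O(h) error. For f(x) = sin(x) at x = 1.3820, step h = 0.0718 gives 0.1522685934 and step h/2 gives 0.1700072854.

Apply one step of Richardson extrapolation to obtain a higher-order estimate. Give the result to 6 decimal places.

The method has order 1: 2^1 = 2.
2×0.1700072854 = 0.3400145708; subtract 0.1522685934 → 0.1877459774
R = 0.1877459774/1 = 0.1877459774

0.187746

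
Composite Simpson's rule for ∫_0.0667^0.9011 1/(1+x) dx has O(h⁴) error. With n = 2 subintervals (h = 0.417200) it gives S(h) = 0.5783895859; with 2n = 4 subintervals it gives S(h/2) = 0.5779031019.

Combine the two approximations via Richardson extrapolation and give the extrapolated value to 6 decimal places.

r = 4: numerator weight 16, denominator 15.
A(h/2) − A(h) = 0.5779031019 − 0.5783895859 = -0.0004864840
Correction (A(h/2) − A(h))/(16 − 1) = (-0.0004864840)/15 = -0.0000324323
R = A(h/2) + (A(h/2) − A(h))/15 = 0.5779031019 − 0.0000324323 = 0.5778706696
Correction |R − A(h/2)| = 3.243e-05; gap |A(h/2) − A(h)| = 4.865e-04.

0.577871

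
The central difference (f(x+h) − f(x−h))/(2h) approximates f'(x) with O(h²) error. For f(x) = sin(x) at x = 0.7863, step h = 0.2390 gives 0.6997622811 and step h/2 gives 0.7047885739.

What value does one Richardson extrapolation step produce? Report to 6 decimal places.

0.706464

r = 2, so 2^r = 4.
Weighted: 2.8191542956 − 0.6997622811 = 2.1193920145
Denominator 4 − 1 = 3.
So the Richardson estimate is 0.7064640048.
Correction |R − A(h/2)| = 1.675e-03; gap |A(h/2) − A(h)| = 5.026e-03.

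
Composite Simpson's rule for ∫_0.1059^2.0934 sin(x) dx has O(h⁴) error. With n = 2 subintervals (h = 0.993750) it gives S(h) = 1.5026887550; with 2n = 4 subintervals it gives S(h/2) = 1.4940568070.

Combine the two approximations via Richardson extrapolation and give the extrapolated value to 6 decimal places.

The method has order 4: 2^4 = 16.
16*1.4940568070 − 1.5026887550 = 22.4022201570
Denominator 16 − 1 = 15.
Result: 1.4934813438

1.493481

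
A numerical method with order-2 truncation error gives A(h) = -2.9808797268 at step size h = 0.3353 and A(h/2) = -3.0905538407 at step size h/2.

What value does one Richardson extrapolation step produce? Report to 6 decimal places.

-3.127112

With r = 2 the leading error scales as h^2, so the weight is 2^2 = 4.
4 × (-3.0905538407) = -12.3622153628; (-12.3622153628) − (-2.9808797268) = -9.3813356360
R = (-9.3813356360)/3 = -3.1271118787
Gap between inputs: 1.097e-01; correction applied: −0.0365580380.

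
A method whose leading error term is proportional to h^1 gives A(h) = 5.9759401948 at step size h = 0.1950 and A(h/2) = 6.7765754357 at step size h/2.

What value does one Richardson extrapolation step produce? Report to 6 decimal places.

7.577211

r = 1, so 2^r = 2.
Difference of the inputs: 6.7765754357 − 5.9759401948 = 0.8006352409
Divide by 2^1 − 1 = 1: 0.8006352409/1 = 0.8006352409
R = A(h/2) + (A(h/2) − A(h))/1 = 6.7765754357 + 0.8006352409 = 7.5772106766
Correction |R − A(h/2)| = 8.006e-01; gap |A(h/2) − A(h)| = 8.006e-01.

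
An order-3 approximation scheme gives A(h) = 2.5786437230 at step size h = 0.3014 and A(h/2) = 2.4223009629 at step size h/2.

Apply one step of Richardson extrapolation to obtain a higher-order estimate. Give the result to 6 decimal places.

Order 3 gives 2^r = 8 and 2^r − 1 = 7.
2^3×A(h/2) = 19.3784077032; minus A(h) gives 16.7997639802.
R = 16.7997639802/7 = 2.3999662829
Correction |R − A(h/2)| = 2.233e-02; gap |A(h/2) − A(h)| = 1.563e-01.

2.399966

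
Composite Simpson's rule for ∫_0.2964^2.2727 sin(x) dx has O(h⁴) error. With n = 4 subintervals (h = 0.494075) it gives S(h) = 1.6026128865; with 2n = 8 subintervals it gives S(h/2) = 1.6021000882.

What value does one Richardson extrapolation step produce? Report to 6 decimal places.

Order 4 gives 2^r = 16 and 2^r − 1 = 15.
2^4*A(h/2) = 25.6336014112; minus A(h) gives 24.0309885247.
Denominator 16 − 1 = 15.
Extrapolated: 24.0309885247 / 15 = 1.6020659016

1.602066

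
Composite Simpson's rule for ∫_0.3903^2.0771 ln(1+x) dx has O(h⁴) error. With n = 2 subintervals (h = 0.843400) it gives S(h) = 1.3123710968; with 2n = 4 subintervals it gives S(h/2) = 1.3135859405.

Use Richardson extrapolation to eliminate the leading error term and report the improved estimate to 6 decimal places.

r = 4, so 2^r = 16.
Weighted: 21.0173750480 − 1.3123710968 = 19.7050039512
(16·1.3135859405 − 1.3123710968)/(16 − 1) = 1.3136669301

1.313667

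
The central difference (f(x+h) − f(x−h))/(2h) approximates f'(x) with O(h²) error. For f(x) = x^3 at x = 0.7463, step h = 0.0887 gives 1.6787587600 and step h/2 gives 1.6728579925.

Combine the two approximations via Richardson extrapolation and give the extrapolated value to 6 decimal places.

1.670891

Order 2 gives 2^r = 4 and 2^r − 1 = 3.
Top: 4(1.6728579925) − (1.6787587600) = 5.0126732100
Extrapolated: 5.0126732100 / 3 = 1.6708910700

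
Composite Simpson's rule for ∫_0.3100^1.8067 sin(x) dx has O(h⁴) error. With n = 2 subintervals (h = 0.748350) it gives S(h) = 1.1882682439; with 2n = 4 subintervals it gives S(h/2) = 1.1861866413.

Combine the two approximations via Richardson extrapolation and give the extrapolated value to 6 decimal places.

1.186048

With r = 4 the leading error scales as h^4, so the weight is 2^4 = 16.
A(h/2) − A(h) = 1.1861866413 − 1.1882682439 = -0.0020816026
Correction (A(h/2) − A(h))/(16 − 1) = (-0.0020816026)/15 = -0.0001387735
R = 1.1861866413 − 0.0001387735 = 1.1860478678
Correction |R − A(h/2)| = 1.388e-04; gap |A(h/2) − A(h)| = 2.082e-03.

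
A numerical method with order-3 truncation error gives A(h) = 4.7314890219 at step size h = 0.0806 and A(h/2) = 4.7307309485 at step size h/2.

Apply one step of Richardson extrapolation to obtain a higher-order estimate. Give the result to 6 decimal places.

4.730623

With r = 3 the leading error scales as h^3, so the weight is 2^3 = 8.
8*4.7307309485 = 37.8458475880; subtract 4.7314890219 → 33.1143585661
Denominator 8 − 1 = 7.
R = 33.1143585661/7 = 4.7306226523
Correction |R − A(h/2)| = 1.083e-04; gap |A(h/2) − A(h)| = 7.581e-04.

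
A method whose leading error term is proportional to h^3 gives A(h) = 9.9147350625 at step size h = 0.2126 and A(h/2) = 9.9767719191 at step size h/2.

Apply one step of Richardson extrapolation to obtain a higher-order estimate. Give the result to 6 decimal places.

Leading term ∝ h^3; use weight 8 = 2^3.
Weighted: 79.8141753528 − 9.9147350625 = 69.8994402903
(8·9.9767719191 − 9.9147350625)/(8 − 1) = 9.9856343272

9.985634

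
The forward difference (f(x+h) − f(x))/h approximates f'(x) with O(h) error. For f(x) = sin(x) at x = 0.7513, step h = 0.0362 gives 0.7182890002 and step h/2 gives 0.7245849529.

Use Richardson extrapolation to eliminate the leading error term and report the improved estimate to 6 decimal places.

The method has order 1: 2^1 = 2.
2*0.7245849529 = 1.4491699058; 1.4491699058 − 0.7182890002 = 0.7308809056
Extrapolated: 0.7308809056 / 1 = 0.7308809056
Shift from A(h/2): +0.0062959527.

0.730881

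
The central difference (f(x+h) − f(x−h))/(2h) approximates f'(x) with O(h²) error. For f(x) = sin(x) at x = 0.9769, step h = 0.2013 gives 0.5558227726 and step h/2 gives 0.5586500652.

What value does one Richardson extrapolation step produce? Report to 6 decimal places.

0.559592

r = 2, so 2^r = 4.
Top: 4(0.5586500652) − (0.5558227726) = 1.6787774882
Denominator 4 − 1 = 3.
1.6787774882 ÷ 3 = 0.5595924961
Gap between inputs: 2.827e-03; correction applied: +0.0009424309.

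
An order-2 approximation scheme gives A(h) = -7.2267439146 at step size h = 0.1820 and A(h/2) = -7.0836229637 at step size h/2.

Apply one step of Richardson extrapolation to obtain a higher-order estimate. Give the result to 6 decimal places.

-7.035916

Method order is 2; weight 2^2 = 4.
4*(-7.0836229637) − (-7.2267439146) = -21.1077479402
Divide by 2^2 − 1 = 3.
(-21.1077479402) ÷ 3 = -7.0359159801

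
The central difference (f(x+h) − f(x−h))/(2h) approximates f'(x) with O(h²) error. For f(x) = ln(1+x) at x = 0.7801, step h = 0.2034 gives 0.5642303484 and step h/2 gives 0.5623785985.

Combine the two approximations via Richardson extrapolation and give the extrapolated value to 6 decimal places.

0.561761

The method has order 2: 2^2 = 4.
Weighted: 2.2495143940 − 0.5642303484 = 1.6852840456
1.6852840456 ÷ 3 = 0.5617613485
Correction |R − A(h/2)| = 6.172e-04; gap |A(h/2) − A(h)| = 1.852e-03.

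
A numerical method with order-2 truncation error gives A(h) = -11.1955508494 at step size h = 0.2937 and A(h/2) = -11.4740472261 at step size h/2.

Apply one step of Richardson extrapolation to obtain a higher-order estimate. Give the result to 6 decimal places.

Order 2 gives 2^r = 4 and 2^r − 1 = 3.
4·(-11.4740472261) = -45.8961889044; (-45.8961889044) − (-11.1955508494) = -34.7006380550
R = (-34.7006380550)/3 = -11.5668793517
Correction |R − A(h/2)| = 9.283e-02; gap |A(h/2) − A(h)| = 2.785e-01.

-11.566879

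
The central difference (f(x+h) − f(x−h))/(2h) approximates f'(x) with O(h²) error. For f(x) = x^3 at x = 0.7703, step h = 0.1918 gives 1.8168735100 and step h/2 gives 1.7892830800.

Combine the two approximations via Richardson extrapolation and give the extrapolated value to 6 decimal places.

1.780086

The method has order 2: 2^2 = 4.
2^2×A(h/2) = 7.1571323200; minus A(h) gives 5.3402588100.
R = 5.3402588100/3 = 1.7800862700
Gap between inputs: 2.759e-02; correction applied: −0.0091968100.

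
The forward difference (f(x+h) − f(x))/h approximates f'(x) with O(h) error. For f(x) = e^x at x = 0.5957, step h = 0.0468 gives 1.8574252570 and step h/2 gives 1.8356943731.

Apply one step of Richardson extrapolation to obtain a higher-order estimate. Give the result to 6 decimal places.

1.813963

Order 1 gives 2^r = 2 and 2^r − 1 = 1.
2^1×A(h/2) = 3.6713887462; minus A(h) gives 1.8139634892.
Extrapolated: 1.8139634892 / 1 = 1.8139634892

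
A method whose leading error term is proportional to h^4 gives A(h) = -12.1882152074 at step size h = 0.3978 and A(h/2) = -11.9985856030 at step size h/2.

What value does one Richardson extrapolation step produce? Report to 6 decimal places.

-11.985944

Order 4 gives 2^r = 16 and 2^r − 1 = 15.
Numerator 16*A(h/2) − A(h) = 16*(-11.9985856030) − (-12.1882152074) = -179.7891544406
Denominator 16 − 1 = 15.
Extrapolated: (-179.7891544406) / 15 = -11.9859436294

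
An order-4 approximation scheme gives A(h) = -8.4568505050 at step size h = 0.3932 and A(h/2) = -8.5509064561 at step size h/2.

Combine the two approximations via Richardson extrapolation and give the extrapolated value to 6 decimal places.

Order 4 gives 2^r = 16 and 2^r − 1 = 15.
16 × (-8.5509064561) = -136.8145032976; subtract (-8.4568505050) → -128.3576527926
Denominator 16 − 1 = 15.
R = (-128.3576527926)/15 = -8.5571768528
Gap between inputs: 9.406e-02; correction applied: −0.0062703967.

-8.557177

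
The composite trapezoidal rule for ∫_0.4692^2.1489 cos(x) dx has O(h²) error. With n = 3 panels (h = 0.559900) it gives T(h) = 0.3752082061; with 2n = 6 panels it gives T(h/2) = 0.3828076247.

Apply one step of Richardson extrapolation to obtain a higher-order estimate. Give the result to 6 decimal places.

Leading term ∝ h^2; use weight 4 = 2^2.
4 × 0.3828076247 = 1.5312304988; subtract 0.3752082061 → 1.1560222927
Denominator 4 − 1 = 3.
1.1560222927 ÷ 3 = 0.3853407642
Shift from A(h/2): +0.0025331395.

0.385341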